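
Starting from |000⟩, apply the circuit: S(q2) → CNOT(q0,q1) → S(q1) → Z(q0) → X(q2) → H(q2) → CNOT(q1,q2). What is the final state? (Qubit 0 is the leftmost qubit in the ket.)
1/√2|000⟩ - 1/√2|001⟩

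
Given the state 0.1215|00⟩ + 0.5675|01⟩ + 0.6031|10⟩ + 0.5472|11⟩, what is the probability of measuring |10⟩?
0.3637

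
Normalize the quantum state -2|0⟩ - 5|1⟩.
-0.3714|0⟩ - 0.9285|1⟩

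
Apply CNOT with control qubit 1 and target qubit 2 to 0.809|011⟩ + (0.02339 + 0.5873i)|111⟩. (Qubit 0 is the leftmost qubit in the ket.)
0.809|010⟩ + (0.02339 + 0.5873i)|110⟩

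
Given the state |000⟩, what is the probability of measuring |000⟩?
1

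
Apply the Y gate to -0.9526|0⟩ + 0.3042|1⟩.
-0.3042i|0⟩ - 0.9526i|1⟩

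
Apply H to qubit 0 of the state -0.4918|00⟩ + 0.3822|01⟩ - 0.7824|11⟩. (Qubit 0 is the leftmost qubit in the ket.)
-0.3478|00⟩ - 0.283|01⟩ - 0.3478|10⟩ + 0.8235|11⟩

H on qubit 0 mixes each pair of kets that differ only in qubit 0: amplitudes (a, b) of (|…0…⟩, |…1…⟩) become ((a + b)/√2, (a − b)/√2). Kets absent from the input have amplitude 0.
(|00⟩, |10⟩): (a, b) = (-0.4918, 0) → (-0.3478, -0.3478)
(|01⟩, |11⟩): (a, b) = (0.3822, -0.7824) → (-0.283, 0.8235)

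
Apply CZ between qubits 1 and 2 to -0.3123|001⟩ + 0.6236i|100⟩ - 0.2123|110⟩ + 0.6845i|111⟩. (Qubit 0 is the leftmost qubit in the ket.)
-0.3123|001⟩ + 0.6236i|100⟩ - 0.2123|110⟩ - 0.6845i|111⟩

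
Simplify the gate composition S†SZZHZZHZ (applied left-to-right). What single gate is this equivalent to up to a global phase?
Z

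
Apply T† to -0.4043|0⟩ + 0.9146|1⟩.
-0.4043|0⟩ + (0.6467 - 0.6467i)|1⟩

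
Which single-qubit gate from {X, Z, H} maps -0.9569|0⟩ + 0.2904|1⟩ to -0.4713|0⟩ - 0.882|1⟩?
H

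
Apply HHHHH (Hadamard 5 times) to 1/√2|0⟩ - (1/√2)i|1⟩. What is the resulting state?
(1/2 - (1/2)i)|0⟩ + (1/2 + (1/2)i)|1⟩

H² = I, so H^5 = H: a single Hadamard. With (a, b) = (1/√2, -(1/√2)i), H gives ((a + b)/√2, (a − b)/√2) = ((1/2 - (1/2)i), (1/2 + (1/2)i)).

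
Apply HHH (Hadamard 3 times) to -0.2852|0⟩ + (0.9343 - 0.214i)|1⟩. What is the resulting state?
(0.459 - 0.1513i)|0⟩ + (-0.8623 + 0.1513i)|1⟩

H² = I, so H^3 = H: a single Hadamard. With (a, b) = (-0.2852, (0.9343 - 0.214i)), H gives ((a + b)/√2, (a − b)/√2) = ((0.459 - 0.1513i), (-0.8623 + 0.1513i)).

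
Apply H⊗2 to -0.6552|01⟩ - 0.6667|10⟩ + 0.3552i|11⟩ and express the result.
(-0.661 + 0.1776i)|00⟩ + (-0.00575 - 0.1776i)|01⟩ + (0.00575 - 0.1776i)|10⟩ + (0.661 + 0.1776i)|11⟩

H⊗2 gives amp(|y⟩) = (1/2) Σ_x (−1)^(x·y) amp(|x⟩), where x·y is the number of positions in which both x and y have a 1.
|00⟩: (-0.6552 - 0.6667 + 0.3552i)/2 = (-0.661 + 0.1776i)
|01⟩: (0.6552 - 0.6667 - 0.3552i)/2 = (-0.00575 - 0.1776i)
|10⟩: (-0.6552 + 0.6667 - 0.3552i)/2 = (0.00575 - 0.1776i)
|11⟩: (0.6552 + 0.6667 + 0.3552i)/2 = (0.661 + 0.1776i)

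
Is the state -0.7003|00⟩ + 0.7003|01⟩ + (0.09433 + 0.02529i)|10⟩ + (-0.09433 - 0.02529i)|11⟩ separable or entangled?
Separable

Writing the state as a|00⟩ + b|01⟩ + c|10⟩ + d|11⟩, it is a product state iff ad − bc = 0.
Here (a, b, c, d) = (-0.7003, 0.7003, (0.09433 + 0.02529i), (-0.09433 - 0.02529i)): ad − bc = (-0.7003)(-0.09433 - 0.02529i) − (0.7003)(0.09433 + 0.02529i) = 0, so the state is separable.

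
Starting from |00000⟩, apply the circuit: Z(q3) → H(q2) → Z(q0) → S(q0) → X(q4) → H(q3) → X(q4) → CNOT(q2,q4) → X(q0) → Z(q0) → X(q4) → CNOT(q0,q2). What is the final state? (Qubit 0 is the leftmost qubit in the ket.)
-1/2|10000⟩ - 1/2|10010⟩ - 1/2|10101⟩ - 1/2|10111⟩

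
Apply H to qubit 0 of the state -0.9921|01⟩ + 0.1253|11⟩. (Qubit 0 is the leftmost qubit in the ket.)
-0.6129|01⟩ - 0.7901|11⟩

H on qubit 0 mixes each pair of kets that differ only in qubit 0: amplitudes (a, b) of (|…0…⟩, |…1…⟩) become ((a + b)/√2, (a − b)/√2). Kets absent from the input have amplitude 0.
(|01⟩, |11⟩): (a, b) = (-0.9921, 0.1253) → (-0.6129, -0.7901)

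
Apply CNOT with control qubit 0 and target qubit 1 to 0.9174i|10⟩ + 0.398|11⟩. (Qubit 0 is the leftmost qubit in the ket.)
0.398|10⟩ + 0.9174i|11⟩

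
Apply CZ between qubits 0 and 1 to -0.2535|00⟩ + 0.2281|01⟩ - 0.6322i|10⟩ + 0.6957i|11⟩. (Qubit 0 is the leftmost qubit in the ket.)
-0.2535|00⟩ + 0.2281|01⟩ - 0.6322i|10⟩ - 0.6957i|11⟩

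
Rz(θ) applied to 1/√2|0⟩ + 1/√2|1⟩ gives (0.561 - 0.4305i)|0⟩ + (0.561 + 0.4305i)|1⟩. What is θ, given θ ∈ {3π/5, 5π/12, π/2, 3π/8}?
5π/12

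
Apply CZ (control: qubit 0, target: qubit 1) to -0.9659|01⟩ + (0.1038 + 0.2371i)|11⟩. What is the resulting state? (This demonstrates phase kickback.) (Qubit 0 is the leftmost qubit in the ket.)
-0.9659|01⟩ + (-0.1038 - 0.2371i)|11⟩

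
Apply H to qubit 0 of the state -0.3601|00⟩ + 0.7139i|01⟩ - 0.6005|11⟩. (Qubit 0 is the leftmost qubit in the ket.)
-0.2546|00⟩ + (-0.4246 + 0.5048i)|01⟩ - 0.2546|10⟩ + (0.4246 + 0.5048i)|11⟩

H on qubit 0 mixes each pair of kets that differ only in qubit 0: amplitudes (a, b) of (|…0…⟩, |…1…⟩) become ((a + b)/√2, (a − b)/√2). Kets absent from the input have amplitude 0.
(|00⟩, |10⟩): (a, b) = (-0.3601, 0) → (-0.2546, -0.2546)
(|01⟩, |11⟩): (a, b) = (0.7139i, -0.6005) → ((-0.4246 + 0.5048i), (0.4246 + 0.5048i))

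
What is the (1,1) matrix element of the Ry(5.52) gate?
-0.9281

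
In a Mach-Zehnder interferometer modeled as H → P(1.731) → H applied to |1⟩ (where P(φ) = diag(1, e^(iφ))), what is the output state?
(0.5798 - 0.4936i)|0⟩ + (0.4202 + 0.4936i)|1⟩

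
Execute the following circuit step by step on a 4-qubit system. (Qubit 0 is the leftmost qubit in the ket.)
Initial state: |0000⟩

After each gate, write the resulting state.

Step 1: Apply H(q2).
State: 1/√2|0000⟩ + 1/√2|0010⟩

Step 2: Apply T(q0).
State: 1/√2|0000⟩ + 1/√2|0010⟩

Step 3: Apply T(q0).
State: 1/√2|0000⟩ + 1/√2|0010⟩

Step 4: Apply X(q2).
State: 1/√2|0000⟩ + 1/√2|0010⟩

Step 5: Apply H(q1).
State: 1/2|0000⟩ + 1/2|0010⟩ + 1/2|0100⟩ + 1/2|0110⟩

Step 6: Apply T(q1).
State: 1/2|0000⟩ + 1/2|0010⟩ + (1/√8 + (1/√8)i)|0100⟩ + (1/√8 + (1/√8)i)|0110⟩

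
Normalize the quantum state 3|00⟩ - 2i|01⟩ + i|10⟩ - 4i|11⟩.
0.5477|00⟩ - 0.3651i|01⟩ + 0.1826i|10⟩ - 0.7303i|11⟩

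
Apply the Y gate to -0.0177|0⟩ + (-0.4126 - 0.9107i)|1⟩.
(-0.9107 + 0.4126i)|0⟩ - 0.0177i|1⟩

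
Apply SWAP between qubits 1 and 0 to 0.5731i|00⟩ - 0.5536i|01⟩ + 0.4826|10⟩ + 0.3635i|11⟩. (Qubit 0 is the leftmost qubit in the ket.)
0.5731i|00⟩ + 0.4826|01⟩ - 0.5536i|10⟩ + 0.3635i|11⟩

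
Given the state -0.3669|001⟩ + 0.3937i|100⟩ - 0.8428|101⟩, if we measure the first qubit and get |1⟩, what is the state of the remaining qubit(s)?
0.4232i|00⟩ - 0.906|01⟩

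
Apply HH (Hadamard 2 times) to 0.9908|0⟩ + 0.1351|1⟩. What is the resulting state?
0.9908|0⟩ + 0.1351|1⟩

H² = I, so an even number of Hadamards cancels: H^2 = I and the state is unchanged.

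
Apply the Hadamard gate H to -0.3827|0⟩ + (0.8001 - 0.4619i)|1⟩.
(0.2951 - 0.3266i)|0⟩ + (-0.8364 + 0.3266i)|1⟩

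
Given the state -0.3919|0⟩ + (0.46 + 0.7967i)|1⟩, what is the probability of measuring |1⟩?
0.8463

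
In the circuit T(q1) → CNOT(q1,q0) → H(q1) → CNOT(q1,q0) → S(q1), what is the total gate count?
5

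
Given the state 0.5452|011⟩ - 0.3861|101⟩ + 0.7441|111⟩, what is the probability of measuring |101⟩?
0.1491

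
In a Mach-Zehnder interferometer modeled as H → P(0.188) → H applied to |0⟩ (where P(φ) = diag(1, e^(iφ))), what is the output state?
(0.9912 + 0.09345i)|0⟩ + (0.00881 - 0.09345i)|1⟩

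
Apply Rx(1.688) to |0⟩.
0.6645|0⟩ - 0.7473i|1⟩

Rx(1.688) = [[cos(θ/2), −i·sin(θ/2)], [−i·sin(θ/2), cos(θ/2)]]; θ = 1.688, cos(θ/2) ≈ 0.664479, sin(θ/2) ≈ 0.747307.
With a = amp(|0⟩) = 1 and b = amp(|1⟩) = 0:
new amp(|0⟩) = (0.664479)·a + (-0.747307i)·b = 0.6645
new amp(|1⟩) = (-0.747307i)·a + (0.664479)·b = -0.7473i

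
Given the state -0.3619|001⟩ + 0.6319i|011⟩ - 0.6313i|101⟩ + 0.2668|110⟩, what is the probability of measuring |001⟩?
0.131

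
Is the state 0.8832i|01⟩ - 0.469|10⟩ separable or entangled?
Entangled

Writing the state as a|00⟩ + b|01⟩ + c|10⟩ + d|11⟩, it is a product state iff ad − bc = 0.
Here (a, b, c, d) = (0, 0.8832i, -0.469, 0): ad − bc = (0)(0) − (0.8832i)(-0.469) = 0.4142i ≠ 0, so the state is entangled.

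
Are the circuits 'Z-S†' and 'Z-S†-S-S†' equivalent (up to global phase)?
Yes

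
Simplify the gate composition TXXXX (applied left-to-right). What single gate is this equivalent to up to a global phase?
T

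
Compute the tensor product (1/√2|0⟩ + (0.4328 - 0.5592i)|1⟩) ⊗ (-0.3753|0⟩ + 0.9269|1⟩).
-0.2654|00⟩ + 0.6554|01⟩ + (-0.1624 + 0.2099i)|10⟩ + (0.4012 - 0.5183i)|11⟩

amp(|b₁b₂…⟩) = product of the factor amplitudes for bits b₁, b₂, …; only kets whose every factor amplitude is nonzero survive.
|00⟩: (1/√2)(-0.3753) = -0.2654
|01⟩: (1/√2)(0.9269) = 0.6554
|10⟩: (0.4328 - 0.5592i)(-0.3753) = (-0.1624 + 0.2099i)
|11⟩: (0.4328 - 0.5592i)(0.9269) = (0.4012 - 0.5183i)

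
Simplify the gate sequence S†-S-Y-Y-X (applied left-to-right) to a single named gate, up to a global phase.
X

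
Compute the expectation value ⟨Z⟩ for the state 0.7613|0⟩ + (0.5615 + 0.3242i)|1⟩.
0.1592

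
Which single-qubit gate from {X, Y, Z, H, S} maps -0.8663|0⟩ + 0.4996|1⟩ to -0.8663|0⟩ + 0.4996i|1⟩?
S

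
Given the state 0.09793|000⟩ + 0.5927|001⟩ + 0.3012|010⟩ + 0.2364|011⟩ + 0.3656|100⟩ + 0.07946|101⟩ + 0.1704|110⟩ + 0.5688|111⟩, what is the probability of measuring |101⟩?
0.006314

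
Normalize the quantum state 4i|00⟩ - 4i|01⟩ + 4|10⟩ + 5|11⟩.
0.4682i|00⟩ - 0.4682i|01⟩ + 0.4682|10⟩ + 0.5852|11⟩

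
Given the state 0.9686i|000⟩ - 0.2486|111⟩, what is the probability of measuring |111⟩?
0.0618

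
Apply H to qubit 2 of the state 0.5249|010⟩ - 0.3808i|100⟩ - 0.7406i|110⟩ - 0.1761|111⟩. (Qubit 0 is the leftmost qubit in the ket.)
0.3712|010⟩ + 0.3712|011⟩ - 0.2693i|100⟩ - 0.2693i|101⟩ + (-0.1245 - 0.5237i)|110⟩ + (0.1245 - 0.5237i)|111⟩

H on qubit 2 mixes each pair of kets that differ only in qubit 2: amplitudes (a, b) of (|…0…⟩, |…1…⟩) become ((a + b)/√2, (a − b)/√2). Kets absent from the input have amplitude 0.
(|010⟩, |011⟩): (a, b) = (0.5249, 0) → (0.3712, 0.3712)
(|100⟩, |101⟩): (a, b) = (-0.3808i, 0) → (-0.2693i, -0.2693i)
(|110⟩, |111⟩): (a, b) = (-0.7406i, -0.1761) → ((-0.1245 - 0.5237i), (0.1245 - 0.5237i))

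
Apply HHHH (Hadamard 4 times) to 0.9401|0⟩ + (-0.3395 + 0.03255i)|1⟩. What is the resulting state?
0.9401|0⟩ + (-0.3395 + 0.03255i)|1⟩

H² = I, so an even number of Hadamards cancels: H^4 = I and the state is unchanged.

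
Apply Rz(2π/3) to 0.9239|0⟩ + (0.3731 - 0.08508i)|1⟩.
(0.462 - 0.8001i)|0⟩ + (0.2602 + 0.2806i)|1⟩

Rz(2π/3) = [[e^(−iθ/2), 0], [0, e^(iθ/2)]] with e^(±iθ/2) = cos(θ/2) ± i·sin(θ/2); θ = 2π/3, cos(θ/2) ≈ 0.5, sin(θ/2) ≈ 0.866025.
With a = amp(|0⟩) = 0.9239 and b = amp(|1⟩) = (0.3731 - 0.08508i):
new amp(|0⟩) = (0.5 - 0.866025i)·a = (0.462 - 0.8001i)
new amp(|1⟩) = (0.5 + 0.866025i)·b = (0.2602 + 0.2806i)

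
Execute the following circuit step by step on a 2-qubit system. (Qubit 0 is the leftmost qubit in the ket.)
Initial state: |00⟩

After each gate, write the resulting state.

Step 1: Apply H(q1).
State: 1/√2|00⟩ + 1/√2|01⟩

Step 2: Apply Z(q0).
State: 1/√2|00⟩ + 1/√2|01⟩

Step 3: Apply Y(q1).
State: -(1/√2)i|00⟩ + (1/√2)i|01⟩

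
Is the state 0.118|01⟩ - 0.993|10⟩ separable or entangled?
Entangled

Writing the state as a|00⟩ + b|01⟩ + c|10⟩ + d|11⟩, it is a product state iff ad − bc = 0.
Here (a, b, c, d) = (0, 0.118, -0.993, 0): ad − bc = (0)(0) − (0.118)(-0.993) = 0.1172 ≠ 0, so the state is entangled.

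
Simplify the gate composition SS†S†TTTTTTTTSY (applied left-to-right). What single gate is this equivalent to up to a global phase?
Y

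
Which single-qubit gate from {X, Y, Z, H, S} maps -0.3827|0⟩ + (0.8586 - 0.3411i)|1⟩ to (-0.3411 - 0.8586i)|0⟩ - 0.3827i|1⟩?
Y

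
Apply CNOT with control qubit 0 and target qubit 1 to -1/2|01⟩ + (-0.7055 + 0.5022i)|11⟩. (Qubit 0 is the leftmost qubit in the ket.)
-1/2|01⟩ + (-0.7055 + 0.5022i)|10⟩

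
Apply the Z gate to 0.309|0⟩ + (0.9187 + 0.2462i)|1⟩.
0.309|0⟩ + (-0.9187 - 0.2462i)|1⟩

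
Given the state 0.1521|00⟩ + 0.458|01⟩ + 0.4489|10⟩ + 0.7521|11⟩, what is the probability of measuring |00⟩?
0.02313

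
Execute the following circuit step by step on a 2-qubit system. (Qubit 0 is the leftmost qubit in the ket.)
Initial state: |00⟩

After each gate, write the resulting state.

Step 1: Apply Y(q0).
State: i|10⟩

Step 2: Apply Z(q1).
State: i|10⟩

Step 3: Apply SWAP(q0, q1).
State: i|01⟩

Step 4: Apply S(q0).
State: i|01⟩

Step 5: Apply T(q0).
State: i|01⟩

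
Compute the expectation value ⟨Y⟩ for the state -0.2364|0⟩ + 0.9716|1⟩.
0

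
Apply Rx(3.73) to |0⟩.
-0.29|0⟩ - 0.957i|1⟩

Rx(3.73) = [[cos(θ/2), −i·sin(θ/2)], [−i·sin(θ/2), cos(θ/2)]]; θ = 3.73, cos(θ/2) ≈ -0.289978, sin(θ/2) ≈ 0.957033.
With a = amp(|0⟩) = 1 and b = amp(|1⟩) = 0:
new amp(|0⟩) = (-0.289978)·a + (-0.957033i)·b = -0.29
new amp(|1⟩) = (-0.957033i)·a + (-0.289978)·b = -0.957i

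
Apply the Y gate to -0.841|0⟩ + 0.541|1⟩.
-0.541i|0⟩ - 0.841i|1⟩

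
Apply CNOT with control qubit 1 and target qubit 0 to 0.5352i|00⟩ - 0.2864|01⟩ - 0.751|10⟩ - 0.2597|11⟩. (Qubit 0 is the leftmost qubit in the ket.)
0.5352i|00⟩ - 0.2597|01⟩ - 0.751|10⟩ - 0.2864|11⟩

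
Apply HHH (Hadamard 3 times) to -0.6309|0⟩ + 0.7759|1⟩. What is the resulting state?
0.1025|0⟩ - 0.9948|1⟩

H² = I, so H^3 = H: a single Hadamard. With (a, b) = (-0.6309, 0.7759), H gives ((a + b)/√2, (a − b)/√2) = (0.1025, -0.9948).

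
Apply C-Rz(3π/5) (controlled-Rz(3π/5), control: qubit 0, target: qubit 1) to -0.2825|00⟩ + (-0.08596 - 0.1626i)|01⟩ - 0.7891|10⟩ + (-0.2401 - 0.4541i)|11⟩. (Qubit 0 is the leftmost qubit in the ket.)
-0.2825|00⟩ + (-0.08596 - 0.1626i)|01⟩ + (-0.4638 + 0.6384i)|10⟩ + (0.2262 - 0.4612i)|11⟩

C-Rz(3π/5) leaves the control-|0⟩ kets |00⟩, |01⟩ unchanged and applies Rz(3π/5) to qubit 1 on the control-|1⟩ pair (|10⟩, |11⟩).
Rz(3π/5) = [[e^(−iθ/2), 0], [0, e^(iθ/2)]] with e^(±iθ/2) = cos(θ/2) ± i·sin(θ/2); θ = 3π/5, cos(θ/2) ≈ 0.587785, sin(θ/2) ≈ 0.809017.
With a = amp(|10⟩) = -0.7891 and b = amp(|11⟩) = (-0.2401 - 0.4541i):
new amp(|10⟩) = (0.587785 - 0.809017i)·a = (-0.4638 + 0.6384i)
new amp(|11⟩) = (0.587785 + 0.809017i)·b = (0.2262 - 0.4612i)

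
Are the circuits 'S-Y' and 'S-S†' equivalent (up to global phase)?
No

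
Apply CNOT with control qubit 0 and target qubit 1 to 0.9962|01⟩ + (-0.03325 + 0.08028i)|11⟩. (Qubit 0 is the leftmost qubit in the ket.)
0.9962|01⟩ + (-0.03325 + 0.08028i)|10⟩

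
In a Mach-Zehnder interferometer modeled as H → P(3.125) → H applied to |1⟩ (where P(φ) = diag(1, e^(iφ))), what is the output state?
(0.9999 - 0.008296i)|0⟩ + (0.00006883 + 0.008296i)|1⟩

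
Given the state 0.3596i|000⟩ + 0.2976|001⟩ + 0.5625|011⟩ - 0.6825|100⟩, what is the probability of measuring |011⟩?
0.3164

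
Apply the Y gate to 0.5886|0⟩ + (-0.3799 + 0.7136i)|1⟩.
(0.7136 + 0.3799i)|0⟩ + 0.5886i|1⟩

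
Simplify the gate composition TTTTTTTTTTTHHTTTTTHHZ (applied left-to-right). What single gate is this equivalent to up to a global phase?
Z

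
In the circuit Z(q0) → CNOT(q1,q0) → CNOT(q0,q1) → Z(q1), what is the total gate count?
4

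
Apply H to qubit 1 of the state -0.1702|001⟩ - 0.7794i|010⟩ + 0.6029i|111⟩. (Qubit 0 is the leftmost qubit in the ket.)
-0.5511i|000⟩ - 0.1203|001⟩ + 0.5511i|010⟩ - 0.1203|011⟩ + 0.4263i|101⟩ - 0.4263i|111⟩

H on qubit 1 mixes each pair of kets that differ only in qubit 1: amplitudes (a, b) of (|…0…⟩, |…1…⟩) become ((a + b)/√2, (a − b)/√2). Kets absent from the input have amplitude 0.
(|000⟩, |010⟩): (a, b) = (0, -0.7794i) → (-0.5511i, 0.5511i)
(|001⟩, |011⟩): (a, b) = (-0.1702, 0) → (-0.1203, -0.1203)
(|101⟩, |111⟩): (a, b) = (0, 0.6029i) → (0.4263i, -0.4263i)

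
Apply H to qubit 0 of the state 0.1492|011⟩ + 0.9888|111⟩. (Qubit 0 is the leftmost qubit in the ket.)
0.8047|011⟩ - 0.5937|111⟩

H on qubit 0 mixes each pair of kets that differ only in qubit 0: amplitudes (a, b) of (|…0…⟩, |…1…⟩) become ((a + b)/√2, (a − b)/√2). Kets absent from the input have amplitude 0.
(|011⟩, |111⟩): (a, b) = (0.1492, 0.9888) → (0.8047, -0.5937)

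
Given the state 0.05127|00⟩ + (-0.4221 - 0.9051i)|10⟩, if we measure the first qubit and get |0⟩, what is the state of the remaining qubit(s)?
|0⟩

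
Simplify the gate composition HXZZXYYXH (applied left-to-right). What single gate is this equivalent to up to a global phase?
Z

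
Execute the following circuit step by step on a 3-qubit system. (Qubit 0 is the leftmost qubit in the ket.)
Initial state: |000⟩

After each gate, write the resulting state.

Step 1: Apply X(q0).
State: |100⟩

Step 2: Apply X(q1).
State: |110⟩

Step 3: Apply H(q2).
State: 1/√2|110⟩ + 1/√2|111⟩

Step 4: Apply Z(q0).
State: -1/√2|110⟩ - 1/√2|111⟩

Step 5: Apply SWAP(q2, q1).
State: -1/√2|101⟩ - 1/√2|111⟩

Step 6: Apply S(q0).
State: -(1/√2)i|101⟩ - (1/√2)i|111⟩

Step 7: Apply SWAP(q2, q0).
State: -(1/√2)i|101⟩ - (1/√2)i|111⟩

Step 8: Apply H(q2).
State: -(1/2)i|100⟩ + (1/2)i|101⟩ - (1/2)i|110⟩ + (1/2)i|111⟩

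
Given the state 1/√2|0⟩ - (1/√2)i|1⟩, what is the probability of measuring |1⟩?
1/2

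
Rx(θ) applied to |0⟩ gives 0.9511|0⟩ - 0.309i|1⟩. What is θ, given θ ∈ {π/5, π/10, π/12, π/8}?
π/5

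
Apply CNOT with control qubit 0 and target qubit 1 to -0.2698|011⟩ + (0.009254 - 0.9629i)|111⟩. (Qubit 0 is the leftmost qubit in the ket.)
-0.2698|011⟩ + (0.009254 - 0.9629i)|101⟩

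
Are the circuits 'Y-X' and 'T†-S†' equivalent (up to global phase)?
No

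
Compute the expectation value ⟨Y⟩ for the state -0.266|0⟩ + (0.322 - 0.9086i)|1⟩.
0.4834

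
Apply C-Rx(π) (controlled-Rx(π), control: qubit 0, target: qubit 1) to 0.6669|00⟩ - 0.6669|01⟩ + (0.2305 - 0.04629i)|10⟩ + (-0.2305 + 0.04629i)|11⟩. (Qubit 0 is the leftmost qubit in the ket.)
0.6669|00⟩ - 0.6669|01⟩ + (0.04629 + 0.2305i)|10⟩ + (-0.04629 - 0.2305i)|11⟩

C-Rx(π) leaves the control-|0⟩ kets |00⟩, |01⟩ unchanged and applies Rx(π) to qubit 1 on the control-|1⟩ pair (|10⟩, |11⟩).
Rx(π) = [[cos(θ/2), −i·sin(θ/2)], [−i·sin(θ/2), cos(θ/2)]]; θ = π, cos(θ/2) ≈ 0, sin(θ/2) ≈ 1.
With a = amp(|10⟩) = (0.2305 - 0.04629i) and b = amp(|11⟩) = (-0.2305 + 0.04629i):
new amp(|10⟩) = (-i)·b = (0.04629 + 0.2305i)
new amp(|11⟩) = (-i)·a = (-0.04629 - 0.2305i)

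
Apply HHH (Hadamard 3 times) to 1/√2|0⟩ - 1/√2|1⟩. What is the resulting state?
|1⟩

H² = I, so H^3 = H: a single Hadamard. With (a, b) = (1/√2, -1/√2), H gives ((a + b)/√2, (a − b)/√2) = (0, 1).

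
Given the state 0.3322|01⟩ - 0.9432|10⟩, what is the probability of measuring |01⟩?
0.1104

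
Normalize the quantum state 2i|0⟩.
i|0⟩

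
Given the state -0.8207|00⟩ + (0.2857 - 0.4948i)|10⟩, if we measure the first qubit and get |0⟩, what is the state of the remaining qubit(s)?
-|0⟩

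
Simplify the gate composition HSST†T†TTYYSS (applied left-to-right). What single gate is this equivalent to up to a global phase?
H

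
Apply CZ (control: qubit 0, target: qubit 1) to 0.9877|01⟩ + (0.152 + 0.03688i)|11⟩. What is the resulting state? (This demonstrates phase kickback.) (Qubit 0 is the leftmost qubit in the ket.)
0.9877|01⟩ + (-0.152 - 0.03688i)|11⟩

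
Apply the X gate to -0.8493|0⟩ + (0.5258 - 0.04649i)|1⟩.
(0.5258 - 0.04649i)|0⟩ - 0.8493|1⟩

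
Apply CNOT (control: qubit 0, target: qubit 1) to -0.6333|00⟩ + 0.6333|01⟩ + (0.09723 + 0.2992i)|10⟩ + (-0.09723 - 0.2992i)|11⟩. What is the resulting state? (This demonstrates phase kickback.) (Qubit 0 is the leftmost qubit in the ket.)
-0.6333|00⟩ + 0.6333|01⟩ + (-0.09723 - 0.2992i)|10⟩ + (0.09723 + 0.2992i)|11⟩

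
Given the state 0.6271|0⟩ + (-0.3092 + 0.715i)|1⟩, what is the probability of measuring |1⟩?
0.6068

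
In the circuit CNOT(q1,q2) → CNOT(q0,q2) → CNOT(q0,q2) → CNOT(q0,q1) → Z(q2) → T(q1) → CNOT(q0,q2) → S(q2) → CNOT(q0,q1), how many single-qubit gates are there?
3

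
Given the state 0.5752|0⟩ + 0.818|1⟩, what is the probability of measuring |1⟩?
0.6691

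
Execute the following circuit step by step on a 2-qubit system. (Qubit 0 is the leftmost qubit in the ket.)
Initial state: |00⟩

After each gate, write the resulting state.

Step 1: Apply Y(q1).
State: i|01⟩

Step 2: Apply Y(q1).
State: |00⟩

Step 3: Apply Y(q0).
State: i|10⟩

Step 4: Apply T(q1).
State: i|10⟩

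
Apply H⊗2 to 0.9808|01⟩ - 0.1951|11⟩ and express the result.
0.3929|00⟩ - 0.3929|01⟩ + 0.588|10⟩ - 0.588|11⟩

H⊗2 gives amp(|y⟩) = (1/2) Σ_x (−1)^(x·y) amp(|x⟩), where x·y is the number of positions in which both x and y have a 1.
|00⟩: (0.9808 - 0.1951)/2 = 0.3929
|01⟩: (-0.9808 + 0.1951)/2 = -0.3929
|10⟩: (0.9808 + 0.1951)/2 = 0.588
|11⟩: (-0.9808 - 0.1951)/2 = -0.588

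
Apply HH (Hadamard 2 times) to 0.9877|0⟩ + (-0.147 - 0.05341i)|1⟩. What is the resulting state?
0.9877|0⟩ + (-0.147 - 0.05341i)|1⟩

H² = I, so an even number of Hadamards cancels: H^2 = I and the state is unchanged.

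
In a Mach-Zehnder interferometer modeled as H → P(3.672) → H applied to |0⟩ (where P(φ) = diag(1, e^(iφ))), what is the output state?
(0.0687 - 0.2529i)|0⟩ + (0.9313 + 0.2529i)|1⟩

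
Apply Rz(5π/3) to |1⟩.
(-0.866 + (1/2)i)|1⟩

Rz(5π/3) = [[e^(−iθ/2), 0], [0, e^(iθ/2)]] with e^(±iθ/2) = cos(θ/2) ± i·sin(θ/2); θ = 5π/3, cos(θ/2) ≈ -0.866025, sin(θ/2) ≈ 0.5.
With a = amp(|0⟩) = 0 and b = amp(|1⟩) = 1:
new amp(|0⟩) = (-0.866025 - 0.5i)·a = 0
new amp(|1⟩) = (-0.866025 + 0.5i)·b = (-0.866 + (1/2)i)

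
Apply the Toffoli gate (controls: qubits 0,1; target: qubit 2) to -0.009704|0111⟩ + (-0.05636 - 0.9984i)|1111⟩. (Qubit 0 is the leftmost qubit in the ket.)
-0.009704|0111⟩ + (-0.05636 - 0.9984i)|1101⟩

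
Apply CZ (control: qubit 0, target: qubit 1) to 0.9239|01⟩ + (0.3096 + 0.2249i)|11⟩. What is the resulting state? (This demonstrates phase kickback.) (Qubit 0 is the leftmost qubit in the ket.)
0.9239|01⟩ + (-0.3096 - 0.2249i)|11⟩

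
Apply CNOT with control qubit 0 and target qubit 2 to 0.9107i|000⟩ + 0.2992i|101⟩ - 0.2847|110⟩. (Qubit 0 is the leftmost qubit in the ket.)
0.9107i|000⟩ + 0.2992i|100⟩ - 0.2847|111⟩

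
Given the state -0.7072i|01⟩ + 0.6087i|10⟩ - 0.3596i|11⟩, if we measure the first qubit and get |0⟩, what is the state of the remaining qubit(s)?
-i|1⟩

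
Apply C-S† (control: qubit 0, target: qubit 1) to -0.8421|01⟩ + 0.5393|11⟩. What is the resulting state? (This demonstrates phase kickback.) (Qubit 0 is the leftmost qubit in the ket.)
-0.8421|01⟩ - 0.5393i|11⟩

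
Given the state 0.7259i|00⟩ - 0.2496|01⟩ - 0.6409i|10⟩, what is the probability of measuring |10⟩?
0.4108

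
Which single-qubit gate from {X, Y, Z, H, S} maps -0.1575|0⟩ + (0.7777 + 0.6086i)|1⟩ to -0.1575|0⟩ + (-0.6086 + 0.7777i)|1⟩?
S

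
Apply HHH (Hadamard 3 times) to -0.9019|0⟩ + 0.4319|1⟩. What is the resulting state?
-0.3323|0⟩ - 0.9431|1⟩

H² = I, so H^3 = H: a single Hadamard. With (a, b) = (-0.9019, 0.4319), H gives ((a + b)/√2, (a − b)/√2) = (-0.3323, -0.9431).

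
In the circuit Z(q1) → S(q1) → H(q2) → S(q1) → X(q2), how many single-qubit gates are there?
5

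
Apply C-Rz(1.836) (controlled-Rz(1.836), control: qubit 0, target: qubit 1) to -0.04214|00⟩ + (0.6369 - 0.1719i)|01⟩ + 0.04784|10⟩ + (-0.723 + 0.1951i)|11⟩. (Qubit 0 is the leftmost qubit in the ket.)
-0.04214|00⟩ + (0.6369 - 0.1719i)|01⟩ + (0.02906 - 0.038i)|10⟩ + (-0.5941 - 0.4558i)|11⟩

C-Rz(1.836) leaves the control-|0⟩ kets |00⟩, |01⟩ unchanged and applies Rz(1.836) to qubit 1 on the control-|1⟩ pair (|10⟩, |11⟩).
Rz(1.836) = [[e^(−iθ/2), 0], [0, e^(iθ/2)]] with e^(±iθ/2) = cos(θ/2) ± i·sin(θ/2); θ = 1.836, cos(θ/2) ≈ 0.60741, sin(θ/2) ≈ 0.794388.
With a = amp(|10⟩) = 0.04784 and b = amp(|11⟩) = (-0.723 + 0.1951i):
new amp(|10⟩) = (0.60741 - 0.794388i)·a = (0.02906 - 0.038i)
new amp(|11⟩) = (0.60741 + 0.794388i)·b = (-0.5941 - 0.4558i)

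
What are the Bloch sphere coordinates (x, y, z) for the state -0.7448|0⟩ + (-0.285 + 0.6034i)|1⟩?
(0.4245, -0.8988, 0.1094)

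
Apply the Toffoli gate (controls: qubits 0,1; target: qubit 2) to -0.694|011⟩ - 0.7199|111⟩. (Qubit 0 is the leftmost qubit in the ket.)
-0.694|011⟩ - 0.7199|110⟩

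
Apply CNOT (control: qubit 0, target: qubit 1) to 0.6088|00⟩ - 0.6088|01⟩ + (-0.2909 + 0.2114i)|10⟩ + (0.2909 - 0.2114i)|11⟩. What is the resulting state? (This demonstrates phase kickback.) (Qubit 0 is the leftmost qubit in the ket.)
0.6088|00⟩ - 0.6088|01⟩ + (0.2909 - 0.2114i)|10⟩ + (-0.2909 + 0.2114i)|11⟩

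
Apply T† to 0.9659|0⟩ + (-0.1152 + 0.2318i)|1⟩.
0.9659|0⟩ + (0.08245 + 0.2454i)|1⟩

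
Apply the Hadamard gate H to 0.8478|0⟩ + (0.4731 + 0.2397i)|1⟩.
(0.934 + 0.1695i)|0⟩ + (0.265 - 0.1695i)|1⟩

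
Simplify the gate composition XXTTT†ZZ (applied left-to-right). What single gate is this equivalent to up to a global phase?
T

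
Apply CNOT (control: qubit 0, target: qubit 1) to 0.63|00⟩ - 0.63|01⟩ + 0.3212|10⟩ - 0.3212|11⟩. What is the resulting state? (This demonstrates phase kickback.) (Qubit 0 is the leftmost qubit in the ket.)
0.63|00⟩ - 0.63|01⟩ - 0.3212|10⟩ + 0.3212|11⟩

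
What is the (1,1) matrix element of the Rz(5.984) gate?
(-0.9888 + 0.149i)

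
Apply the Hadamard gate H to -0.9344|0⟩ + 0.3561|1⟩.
-0.4089|0⟩ - 0.9125|1⟩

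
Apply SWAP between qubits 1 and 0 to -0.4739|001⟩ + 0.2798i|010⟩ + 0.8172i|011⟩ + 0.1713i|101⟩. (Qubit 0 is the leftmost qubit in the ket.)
-0.4739|001⟩ + 0.1713i|011⟩ + 0.2798i|100⟩ + 0.8172i|101⟩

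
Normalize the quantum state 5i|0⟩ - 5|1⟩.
(1/√2)i|0⟩ - 1/√2|1⟩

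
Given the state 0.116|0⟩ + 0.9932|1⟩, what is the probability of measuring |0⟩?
0.01346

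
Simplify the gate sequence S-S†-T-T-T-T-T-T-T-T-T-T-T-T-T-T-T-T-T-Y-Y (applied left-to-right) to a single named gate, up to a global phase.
T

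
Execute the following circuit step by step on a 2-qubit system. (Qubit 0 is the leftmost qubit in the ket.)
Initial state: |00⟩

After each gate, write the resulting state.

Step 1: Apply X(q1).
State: |01⟩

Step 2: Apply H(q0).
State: 1/√2|01⟩ + 1/√2|11⟩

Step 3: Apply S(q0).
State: 1/√2|01⟩ + (1/√2)i|11⟩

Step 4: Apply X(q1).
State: 1/√2|00⟩ + (1/√2)i|10⟩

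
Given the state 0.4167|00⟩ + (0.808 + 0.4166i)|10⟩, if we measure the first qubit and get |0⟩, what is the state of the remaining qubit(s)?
|0⟩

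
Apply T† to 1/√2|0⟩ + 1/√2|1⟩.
1/√2|0⟩ + (1/2 - (1/2)i)|1⟩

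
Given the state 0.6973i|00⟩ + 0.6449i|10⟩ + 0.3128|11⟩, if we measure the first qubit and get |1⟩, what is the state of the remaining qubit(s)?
0.8997i|0⟩ + 0.4364|1⟩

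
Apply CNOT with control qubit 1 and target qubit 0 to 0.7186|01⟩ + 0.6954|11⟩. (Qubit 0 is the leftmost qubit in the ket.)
0.6954|01⟩ + 0.7186|11⟩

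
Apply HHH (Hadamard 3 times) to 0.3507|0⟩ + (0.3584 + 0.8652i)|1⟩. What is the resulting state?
(0.5014 + 0.6118i)|0⟩ + (-0.005445 - 0.6118i)|1⟩

H² = I, so H^3 = H: a single Hadamard. With (a, b) = (0.3507, (0.3584 + 0.8652i)), H gives ((a + b)/√2, (a − b)/√2) = ((0.5014 + 0.6118i), (-0.005445 - 0.6118i)).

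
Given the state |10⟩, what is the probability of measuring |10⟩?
1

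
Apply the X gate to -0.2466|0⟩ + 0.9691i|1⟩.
0.9691i|0⟩ - 0.2466|1⟩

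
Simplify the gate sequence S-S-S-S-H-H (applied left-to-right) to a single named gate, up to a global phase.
I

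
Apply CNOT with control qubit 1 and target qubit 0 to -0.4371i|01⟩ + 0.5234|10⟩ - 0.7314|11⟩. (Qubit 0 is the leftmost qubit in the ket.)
-0.7314|01⟩ + 0.5234|10⟩ - 0.4371i|11⟩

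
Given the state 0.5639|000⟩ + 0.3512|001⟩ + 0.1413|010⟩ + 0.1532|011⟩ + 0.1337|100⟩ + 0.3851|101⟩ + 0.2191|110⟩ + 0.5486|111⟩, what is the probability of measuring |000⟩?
0.318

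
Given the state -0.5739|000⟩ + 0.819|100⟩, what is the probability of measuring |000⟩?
0.3294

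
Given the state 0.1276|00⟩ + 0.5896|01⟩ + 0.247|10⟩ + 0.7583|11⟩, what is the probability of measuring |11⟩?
0.575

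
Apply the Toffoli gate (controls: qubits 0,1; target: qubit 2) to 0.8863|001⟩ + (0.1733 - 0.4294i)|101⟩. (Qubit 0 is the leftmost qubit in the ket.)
0.8863|001⟩ + (0.1733 - 0.4294i)|101⟩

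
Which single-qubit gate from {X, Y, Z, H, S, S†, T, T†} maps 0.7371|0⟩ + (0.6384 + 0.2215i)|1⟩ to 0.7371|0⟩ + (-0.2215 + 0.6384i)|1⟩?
S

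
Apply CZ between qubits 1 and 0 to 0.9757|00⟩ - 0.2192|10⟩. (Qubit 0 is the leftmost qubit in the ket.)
0.9757|00⟩ - 0.2192|10⟩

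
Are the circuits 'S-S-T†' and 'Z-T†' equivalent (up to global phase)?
Yes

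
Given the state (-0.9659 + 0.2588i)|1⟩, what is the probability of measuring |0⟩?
0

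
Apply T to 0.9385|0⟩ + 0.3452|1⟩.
0.9385|0⟩ + (0.2441 + 0.2441i)|1⟩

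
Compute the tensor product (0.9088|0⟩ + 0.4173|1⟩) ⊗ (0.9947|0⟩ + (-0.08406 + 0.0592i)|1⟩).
0.904|00⟩ + (-0.07639 + 0.0538i)|01⟩ + 0.4151|10⟩ + (-0.03508 + 0.0247i)|11⟩

amp(|b₁b₂…⟩) = product of the factor amplitudes for bits b₁, b₂, …; only kets whose every factor amplitude is nonzero survive.
|00⟩: (0.9088)(0.9947) = 0.904
|01⟩: (0.9088)(-0.08406 + 0.0592i) = (-0.07639 + 0.0538i)
|10⟩: (0.4173)(0.9947) = 0.4151
|11⟩: (0.4173)(-0.08406 + 0.0592i) = (-0.03508 + 0.0247i)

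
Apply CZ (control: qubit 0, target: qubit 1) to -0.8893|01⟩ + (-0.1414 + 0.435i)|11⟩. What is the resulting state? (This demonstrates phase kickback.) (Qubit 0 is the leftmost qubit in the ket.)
-0.8893|01⟩ + (0.1414 - 0.435i)|11⟩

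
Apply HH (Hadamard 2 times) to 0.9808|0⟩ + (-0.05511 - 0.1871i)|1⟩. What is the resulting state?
0.9808|0⟩ + (-0.05511 - 0.1871i)|1⟩

H² = I, so an even number of Hadamards cancels: H^2 = I and the state is unchanged.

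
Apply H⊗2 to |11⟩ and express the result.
1/2|00⟩ - 1/2|01⟩ - 1/2|10⟩ + 1/2|11⟩

H⊗2 gives amp(|y⟩) = (1/2) Σ_x (−1)^(x·y) amp(|x⟩), where x·y is the number of positions in which both x and y have a 1.
|00⟩: (1)/2 = 1/2
|01⟩: (-1)/2 = -1/2
|10⟩: (-1)/2 = -1/2
|11⟩: (1)/2 = 1/2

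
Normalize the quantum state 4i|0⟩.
i|0⟩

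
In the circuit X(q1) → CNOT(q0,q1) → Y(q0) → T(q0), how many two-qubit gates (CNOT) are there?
1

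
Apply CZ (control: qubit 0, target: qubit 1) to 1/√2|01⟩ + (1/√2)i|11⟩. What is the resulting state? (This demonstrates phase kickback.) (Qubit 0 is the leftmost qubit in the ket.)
1/√2|01⟩ - (1/√2)i|11⟩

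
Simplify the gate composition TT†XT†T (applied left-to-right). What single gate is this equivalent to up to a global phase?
X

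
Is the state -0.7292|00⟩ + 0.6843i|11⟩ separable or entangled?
Entangled

Writing the state as a|00⟩ + b|01⟩ + c|10⟩ + d|11⟩, it is a product state iff ad − bc = 0.
Here (a, b, c, d) = (-0.7292, 0, 0, 0.6843i): ad − bc = (-0.7292)(0.6843i) − (0)(0) = -0.499i ≠ 0, so the state is entangled.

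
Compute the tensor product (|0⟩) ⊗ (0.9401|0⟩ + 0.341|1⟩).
0.9401|00⟩ + 0.341|01⟩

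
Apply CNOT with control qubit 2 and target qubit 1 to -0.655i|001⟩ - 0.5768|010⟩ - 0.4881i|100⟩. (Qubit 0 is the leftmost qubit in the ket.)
-0.5768|010⟩ - 0.655i|011⟩ - 0.4881i|100⟩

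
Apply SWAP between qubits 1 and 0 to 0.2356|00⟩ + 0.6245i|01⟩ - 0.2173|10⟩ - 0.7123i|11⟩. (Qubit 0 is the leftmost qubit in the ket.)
0.2356|00⟩ - 0.2173|01⟩ + 0.6245i|10⟩ - 0.7123i|11⟩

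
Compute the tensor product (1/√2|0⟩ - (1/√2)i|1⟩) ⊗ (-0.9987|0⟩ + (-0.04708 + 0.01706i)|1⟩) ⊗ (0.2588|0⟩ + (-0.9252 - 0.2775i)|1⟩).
-0.1828|000⟩ + (0.6534 + 0.196i)|001⟩ + (-0.008616 + 0.003122i)|010⟩ + (0.03415 - 0.001923i)|011⟩ + 0.1828i|100⟩ + (0.196 - 0.6534i)|101⟩ + (0.003122 + 0.008616i)|110⟩ + (-0.001923 - 0.03415i)|111⟩

amp(|b₁b₂…⟩) = product of the factor amplitudes for bits b₁, b₂, …; only kets whose every factor amplitude is nonzero survive.
|000⟩: (1/√2)(-0.9987)(0.2588) = -0.1828
|001⟩: (1/√2)(-0.9987)(-0.9252 - 0.2775i) = (0.6534 + 0.196i)
|010⟩: (1/√2)(-0.04708 + 0.01706i)(0.2588) = (-0.008616 + 0.003122i)
|011⟩: (1/√2)(-0.04708 + 0.01706i)(-0.9252 - 0.2775i) = (0.03415 - 0.001923i)
|100⟩: (-(1/√2)i)(-0.9987)(0.2588) = 0.1828i
|101⟩: (-(1/√2)i)(-0.9987)(-0.9252 - 0.2775i) = (0.196 - 0.6534i)
|110⟩: (-(1/√2)i)(-0.04708 + 0.01706i)(0.2588) = (0.003122 + 0.008616i)
|111⟩: (-(1/√2)i)(-0.04708 + 0.01706i)(-0.9252 - 0.2775i) = (-0.001923 - 0.03415i)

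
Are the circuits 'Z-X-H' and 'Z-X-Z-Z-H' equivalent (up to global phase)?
Yes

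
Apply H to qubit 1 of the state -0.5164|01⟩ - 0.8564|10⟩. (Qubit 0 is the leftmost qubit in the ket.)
-0.3651|00⟩ + 0.3651|01⟩ - 0.6056|10⟩ - 0.6056|11⟩

H on qubit 1 mixes each pair of kets that differ only in qubit 1: amplitudes (a, b) of (|…0…⟩, |…1…⟩) become ((a + b)/√2, (a − b)/√2). Kets absent from the input have amplitude 0.
(|00⟩, |01⟩): (a, b) = (0, -0.5164) → (-0.3651, 0.3651)
(|10⟩, |11⟩): (a, b) = (-0.8564, 0) → (-0.6056, -0.6056)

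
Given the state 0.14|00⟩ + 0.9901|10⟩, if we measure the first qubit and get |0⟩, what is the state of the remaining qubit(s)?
|0⟩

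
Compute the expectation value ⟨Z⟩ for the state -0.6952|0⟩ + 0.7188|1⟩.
-0.03337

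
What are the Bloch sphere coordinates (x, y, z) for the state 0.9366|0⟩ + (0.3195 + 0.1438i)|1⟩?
(0.5985, 0.2694, 0.7545)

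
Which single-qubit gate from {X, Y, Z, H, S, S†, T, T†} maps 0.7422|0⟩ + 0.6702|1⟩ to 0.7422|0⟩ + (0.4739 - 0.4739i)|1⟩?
T†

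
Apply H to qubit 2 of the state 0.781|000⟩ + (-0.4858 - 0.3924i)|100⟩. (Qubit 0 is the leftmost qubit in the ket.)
0.5523|000⟩ + 0.5523|001⟩ + (-0.3435 - 0.2775i)|100⟩ + (-0.3435 - 0.2775i)|101⟩

H on qubit 2 mixes each pair of kets that differ only in qubit 2: amplitudes (a, b) of (|…0…⟩, |…1…⟩) become ((a + b)/√2, (a − b)/√2). Kets absent from the input have amplitude 0.
(|000⟩, |001⟩): (a, b) = (0.781, 0) → (0.5523, 0.5523)
(|100⟩, |101⟩): (a, b) = ((-0.4858 - 0.3924i), 0) → ((-0.3435 - 0.2775i), (-0.3435 - 0.2775i))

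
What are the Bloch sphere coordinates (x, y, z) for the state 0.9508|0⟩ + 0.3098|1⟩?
(0.5891, 0, 0.808)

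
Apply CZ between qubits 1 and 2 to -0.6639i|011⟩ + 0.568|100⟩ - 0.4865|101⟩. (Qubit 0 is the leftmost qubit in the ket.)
0.6639i|011⟩ + 0.568|100⟩ - 0.4865|101⟩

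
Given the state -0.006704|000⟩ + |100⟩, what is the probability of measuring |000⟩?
0.00004494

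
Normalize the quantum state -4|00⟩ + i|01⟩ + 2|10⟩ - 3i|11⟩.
-0.7303|00⟩ + 0.1826i|01⟩ + 0.3651|10⟩ - 0.5477i|11⟩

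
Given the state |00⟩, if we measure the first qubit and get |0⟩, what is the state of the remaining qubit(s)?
|0⟩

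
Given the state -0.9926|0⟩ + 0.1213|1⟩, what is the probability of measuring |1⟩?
0.01471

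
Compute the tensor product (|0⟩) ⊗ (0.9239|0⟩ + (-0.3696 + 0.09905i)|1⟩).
0.9239|00⟩ + (-0.3696 + 0.09905i)|01⟩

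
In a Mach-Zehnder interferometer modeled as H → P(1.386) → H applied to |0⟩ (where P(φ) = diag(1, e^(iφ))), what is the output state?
(0.5919 + 0.4915i)|0⟩ + (0.4081 - 0.4915i)|1⟩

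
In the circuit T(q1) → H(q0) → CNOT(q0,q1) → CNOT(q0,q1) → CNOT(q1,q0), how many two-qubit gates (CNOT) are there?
3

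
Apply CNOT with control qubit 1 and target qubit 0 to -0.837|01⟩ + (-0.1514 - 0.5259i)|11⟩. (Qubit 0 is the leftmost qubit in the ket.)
(-0.1514 - 0.5259i)|01⟩ - 0.837|11⟩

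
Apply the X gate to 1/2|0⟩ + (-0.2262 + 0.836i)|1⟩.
(-0.2262 + 0.836i)|0⟩ + 1/2|1⟩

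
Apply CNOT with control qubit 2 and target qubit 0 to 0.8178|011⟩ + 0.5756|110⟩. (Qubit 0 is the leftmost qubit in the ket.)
0.5756|110⟩ + 0.8178|111⟩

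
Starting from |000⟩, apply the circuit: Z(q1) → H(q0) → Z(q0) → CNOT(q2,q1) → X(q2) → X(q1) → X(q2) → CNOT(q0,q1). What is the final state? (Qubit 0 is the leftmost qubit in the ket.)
1/√2|010⟩ - 1/√2|100⟩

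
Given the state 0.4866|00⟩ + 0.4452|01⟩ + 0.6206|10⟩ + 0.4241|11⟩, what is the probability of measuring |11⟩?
0.1799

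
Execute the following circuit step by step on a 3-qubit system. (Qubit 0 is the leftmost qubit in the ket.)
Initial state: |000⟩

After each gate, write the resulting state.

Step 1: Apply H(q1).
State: 1/√2|000⟩ + 1/√2|010⟩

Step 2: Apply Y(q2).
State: (1/√2)i|001⟩ + (1/√2)i|011⟩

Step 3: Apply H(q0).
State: (1/2)i|001⟩ + (1/2)i|011⟩ + (1/2)i|101⟩ + (1/2)i|111⟩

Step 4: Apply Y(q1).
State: 1/2|001⟩ - 1/2|011⟩ + 1/2|101⟩ - 1/2|111⟩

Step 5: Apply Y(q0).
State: -(1/2)i|001⟩ + (1/2)i|011⟩ + (1/2)i|101⟩ - (1/2)i|111⟩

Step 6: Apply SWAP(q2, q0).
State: -(1/2)i|100⟩ + (1/2)i|101⟩ + (1/2)i|110⟩ - (1/2)i|111⟩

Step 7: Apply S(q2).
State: -(1/2)i|100⟩ - 1/2|101⟩ + (1/2)i|110⟩ + 1/2|111⟩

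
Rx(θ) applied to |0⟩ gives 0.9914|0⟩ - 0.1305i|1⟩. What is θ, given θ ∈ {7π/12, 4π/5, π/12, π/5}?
π/12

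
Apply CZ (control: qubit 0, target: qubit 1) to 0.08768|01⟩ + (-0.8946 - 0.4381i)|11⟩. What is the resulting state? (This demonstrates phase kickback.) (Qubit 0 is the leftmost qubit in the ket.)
0.08768|01⟩ + (0.8946 + 0.4381i)|11⟩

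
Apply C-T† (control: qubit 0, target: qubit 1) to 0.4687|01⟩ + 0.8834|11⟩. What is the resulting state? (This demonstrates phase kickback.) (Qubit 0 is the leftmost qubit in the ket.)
0.4687|01⟩ + (0.6247 - 0.6247i)|11⟩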